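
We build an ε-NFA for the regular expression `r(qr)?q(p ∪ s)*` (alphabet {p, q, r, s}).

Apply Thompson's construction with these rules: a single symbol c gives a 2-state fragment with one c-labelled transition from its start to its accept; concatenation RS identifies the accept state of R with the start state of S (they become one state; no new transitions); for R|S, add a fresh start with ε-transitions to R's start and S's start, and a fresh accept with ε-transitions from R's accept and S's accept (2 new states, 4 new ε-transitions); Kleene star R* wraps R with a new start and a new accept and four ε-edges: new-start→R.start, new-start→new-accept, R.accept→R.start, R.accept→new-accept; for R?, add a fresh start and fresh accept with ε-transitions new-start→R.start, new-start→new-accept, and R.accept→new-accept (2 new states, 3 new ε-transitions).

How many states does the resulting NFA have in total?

Recursing over subexpressions:
Each of the 6 symbol leaves contributes a 2-state fragment.
  qr : 3 states
  (qr)? : 5 states
  p ∪ s : 6 states
  (p ∪ s)* : 8 states
  r(qr)?q(p ∪ s)* : 14 states

14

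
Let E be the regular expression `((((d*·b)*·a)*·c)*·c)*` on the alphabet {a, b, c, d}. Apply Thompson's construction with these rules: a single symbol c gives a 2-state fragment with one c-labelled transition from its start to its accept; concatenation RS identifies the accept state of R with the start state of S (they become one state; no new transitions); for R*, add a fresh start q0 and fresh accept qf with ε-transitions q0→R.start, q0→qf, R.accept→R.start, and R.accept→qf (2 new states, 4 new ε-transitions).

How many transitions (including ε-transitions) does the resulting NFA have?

25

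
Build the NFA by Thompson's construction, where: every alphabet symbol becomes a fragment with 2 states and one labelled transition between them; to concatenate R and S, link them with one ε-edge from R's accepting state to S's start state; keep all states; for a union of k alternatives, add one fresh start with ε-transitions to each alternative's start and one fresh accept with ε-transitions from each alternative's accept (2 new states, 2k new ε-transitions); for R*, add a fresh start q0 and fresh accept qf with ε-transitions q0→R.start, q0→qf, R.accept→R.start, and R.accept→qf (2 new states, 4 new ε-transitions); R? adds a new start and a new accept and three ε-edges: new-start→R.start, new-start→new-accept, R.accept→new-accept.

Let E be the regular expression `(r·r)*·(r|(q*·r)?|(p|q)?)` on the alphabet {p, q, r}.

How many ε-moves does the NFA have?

27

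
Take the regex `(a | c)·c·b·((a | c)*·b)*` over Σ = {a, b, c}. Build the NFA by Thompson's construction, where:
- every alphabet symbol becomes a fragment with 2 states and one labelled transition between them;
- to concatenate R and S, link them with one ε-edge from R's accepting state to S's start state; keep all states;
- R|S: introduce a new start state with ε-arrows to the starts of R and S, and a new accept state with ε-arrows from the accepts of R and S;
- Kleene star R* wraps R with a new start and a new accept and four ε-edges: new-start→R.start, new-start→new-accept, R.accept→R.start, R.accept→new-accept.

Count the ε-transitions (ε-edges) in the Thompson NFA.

20

Recursing over subexpressions:
Each of the 7 symbol leaves contributes 0 ε-transitions.
  a | c = 4 ε-transitions
  a | c = 4 ε-transitions
  (a | c)* = 8 ε-transitions
  (a | c)*·b = 9 ε-transitions
  ((a | c)*·b)* = 13 ε-transitions
  (a | c)·c·b·((a | c)*·b)* = 20 ε-transitions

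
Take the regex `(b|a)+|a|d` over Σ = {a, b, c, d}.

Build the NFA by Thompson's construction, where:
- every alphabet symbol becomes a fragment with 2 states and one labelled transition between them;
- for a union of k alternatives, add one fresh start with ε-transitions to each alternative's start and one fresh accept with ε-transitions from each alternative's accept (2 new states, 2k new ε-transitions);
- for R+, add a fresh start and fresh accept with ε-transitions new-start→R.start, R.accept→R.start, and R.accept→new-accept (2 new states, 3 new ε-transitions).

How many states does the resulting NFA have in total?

14

Building bottom-up:
Each of the 4 symbol leaves contributes a 2-state fragment.
  b|a = 6 states
  (b|a)+ = 8 states
  (b|a)+|a|d = 14 states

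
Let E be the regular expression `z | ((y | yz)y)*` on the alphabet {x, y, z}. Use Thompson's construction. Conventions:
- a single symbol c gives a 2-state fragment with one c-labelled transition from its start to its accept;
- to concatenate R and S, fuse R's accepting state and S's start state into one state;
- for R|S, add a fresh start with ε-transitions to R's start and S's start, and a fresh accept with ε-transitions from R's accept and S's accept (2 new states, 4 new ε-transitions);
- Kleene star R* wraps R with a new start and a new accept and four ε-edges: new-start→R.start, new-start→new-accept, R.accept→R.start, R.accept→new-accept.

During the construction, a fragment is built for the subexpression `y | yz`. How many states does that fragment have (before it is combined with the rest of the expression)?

7

Fragment for `y | yz`:
Each of the 3 symbol leaves contributes a 2-state fragment.
  yz = 3 states
  y | yz = 7 states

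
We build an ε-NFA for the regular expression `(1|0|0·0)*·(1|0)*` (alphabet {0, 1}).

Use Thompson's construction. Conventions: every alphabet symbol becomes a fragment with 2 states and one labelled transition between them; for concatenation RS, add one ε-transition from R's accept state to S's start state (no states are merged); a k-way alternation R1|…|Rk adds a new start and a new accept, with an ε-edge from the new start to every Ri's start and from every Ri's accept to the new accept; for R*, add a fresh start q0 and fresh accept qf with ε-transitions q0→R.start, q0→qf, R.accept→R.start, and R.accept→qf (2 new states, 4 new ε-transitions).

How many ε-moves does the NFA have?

20

Bottom-up over the parse tree:
Each of the 6 symbol leaves contributes 0 ε-transitions.
  0·0 → 1 ε-transition
  1|0|0·0 → 7 ε-transitions
  (1|0|0·0)* → 11 ε-transitions
  1|0 → 4 ε-transitions
  (1|0)* → 8 ε-transitions
  (1|0|0·0)*·(1|0)* → 20 ε-transitions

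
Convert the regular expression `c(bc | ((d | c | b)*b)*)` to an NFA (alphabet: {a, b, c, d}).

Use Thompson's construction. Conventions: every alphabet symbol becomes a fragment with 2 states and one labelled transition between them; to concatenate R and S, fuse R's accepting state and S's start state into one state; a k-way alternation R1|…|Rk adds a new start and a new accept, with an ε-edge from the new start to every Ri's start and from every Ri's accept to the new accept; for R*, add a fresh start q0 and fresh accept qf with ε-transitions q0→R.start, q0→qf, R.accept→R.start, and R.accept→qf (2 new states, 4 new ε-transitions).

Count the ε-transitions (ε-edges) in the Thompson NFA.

18

By structural recursion:
Each of the 7 symbol leaves contributes 0 ε-transitions.
  bc : 0 ε-transitions
  d | c | b : 6 ε-transitions
  (d | c | b)* : 10 ε-transitions
  (d | c | b)*b : 10 ε-transitions
  ((d | c | b)*b)* : 14 ε-transitions
  bc | ((d | c | b)*b)* : 18 ε-transitions
  c(bc | ((d | c | b)*b)*) : 18 ε-transitions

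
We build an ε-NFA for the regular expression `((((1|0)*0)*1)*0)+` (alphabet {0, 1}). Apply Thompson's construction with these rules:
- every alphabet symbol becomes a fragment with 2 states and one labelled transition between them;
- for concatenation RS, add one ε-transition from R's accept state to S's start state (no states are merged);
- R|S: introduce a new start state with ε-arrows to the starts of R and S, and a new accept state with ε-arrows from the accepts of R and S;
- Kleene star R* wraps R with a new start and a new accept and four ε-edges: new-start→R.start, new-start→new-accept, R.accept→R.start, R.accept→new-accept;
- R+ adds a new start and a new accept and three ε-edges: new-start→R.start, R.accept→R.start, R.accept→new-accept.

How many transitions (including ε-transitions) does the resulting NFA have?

27

By structural recursion:
Each of the 5 symbol leaves contributes 1 transition (1 symbol, 0 ε).
  1|0 = 6 transitions (2 symbol, 4 ε)
  (1|0)* = 10 transitions (2 symbol, 8 ε)
  (1|0)*0 = 12 transitions (3 symbol, 9 ε)
  ((1|0)*0)* = 16 transitions (3 symbol, 13 ε)
  ((1|0)*0)*1 = 18 transitions (4 symbol, 14 ε)
  (((1|0)*0)*1)* = 22 transitions (4 symbol, 18 ε)
  (((1|0)*0)*1)*0 = 24 transitions (5 symbol, 19 ε)
  ((((1|0)*0)*1)*0)+ = 27 transitions (5 symbol, 22 ε)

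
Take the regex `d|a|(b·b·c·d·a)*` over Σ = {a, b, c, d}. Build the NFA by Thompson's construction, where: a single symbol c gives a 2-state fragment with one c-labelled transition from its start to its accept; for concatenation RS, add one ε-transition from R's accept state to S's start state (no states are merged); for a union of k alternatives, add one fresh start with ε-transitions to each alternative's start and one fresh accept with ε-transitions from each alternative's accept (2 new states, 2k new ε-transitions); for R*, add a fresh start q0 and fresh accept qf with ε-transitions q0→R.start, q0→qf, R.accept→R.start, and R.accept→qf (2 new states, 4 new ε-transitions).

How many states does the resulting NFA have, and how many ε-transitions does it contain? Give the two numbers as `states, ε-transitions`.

18, 14

Per subexpression:
Each of the 7 symbol leaves contributes 2 states and 0 ε-transitions.
  b·b·c·d·a = 10 states, 4 ε-transitions
  (b·b·c·d·a)* = 12 states, 8 ε-transitions
  d|a|(b·b·c·d·a)* = 18 states, 14 ε-transitions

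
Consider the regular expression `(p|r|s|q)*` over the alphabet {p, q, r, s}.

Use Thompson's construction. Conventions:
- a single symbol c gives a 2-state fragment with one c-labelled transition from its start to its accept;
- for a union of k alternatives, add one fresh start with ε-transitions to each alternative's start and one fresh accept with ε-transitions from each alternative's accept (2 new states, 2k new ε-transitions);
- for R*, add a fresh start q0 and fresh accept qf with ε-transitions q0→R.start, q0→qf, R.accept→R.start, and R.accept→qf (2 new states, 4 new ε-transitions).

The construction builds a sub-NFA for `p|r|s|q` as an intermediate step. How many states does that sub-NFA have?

10

Fragment for `p|r|s|q`:
Each of the 4 symbol leaves contributes a 2-state fragment.
  p|r|s|q — 10 states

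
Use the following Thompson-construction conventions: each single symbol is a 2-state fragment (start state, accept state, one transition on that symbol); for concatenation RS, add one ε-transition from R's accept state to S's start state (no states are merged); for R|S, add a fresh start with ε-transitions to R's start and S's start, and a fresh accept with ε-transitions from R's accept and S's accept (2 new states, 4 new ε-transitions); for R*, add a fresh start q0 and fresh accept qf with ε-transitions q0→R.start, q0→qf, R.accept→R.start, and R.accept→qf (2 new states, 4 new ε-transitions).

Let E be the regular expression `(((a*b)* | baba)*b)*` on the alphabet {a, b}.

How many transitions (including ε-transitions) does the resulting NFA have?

Bottom-up over the parse tree:
Each of the 7 symbol leaves contributes 1 transition (1 symbol, 0 ε).
  a* : 5 transitions (1 symbol, 4 ε)
  a*b : 7 transitions (2 symbol, 5 ε)
  (a*b)* : 11 transitions (2 symbol, 9 ε)
  baba : 7 transitions (4 symbol, 3 ε)
  (a*b)* | baba : 22 transitions (6 symbol, 16 ε)
  ((a*b)* | baba)* : 26 transitions (6 symbol, 20 ε)
  ((a*b)* | baba)*b : 28 transitions (7 symbol, 21 ε)
  (((a*b)* | baba)*b)* : 32 transitions (7 symbol, 25 ε)

32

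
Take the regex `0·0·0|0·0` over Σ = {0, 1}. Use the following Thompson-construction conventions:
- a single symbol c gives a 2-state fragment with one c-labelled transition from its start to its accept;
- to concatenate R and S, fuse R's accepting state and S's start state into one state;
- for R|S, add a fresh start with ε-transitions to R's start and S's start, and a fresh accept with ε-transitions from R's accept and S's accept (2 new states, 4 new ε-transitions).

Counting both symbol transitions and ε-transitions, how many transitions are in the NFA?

Bottom-up over the parse tree:
Each of the 5 symbol leaves contributes 1 transition (1 symbol, 0 ε).
  0·0·0 — 3 transitions (3 symbol, 0 ε)
  0·0 — 2 transitions (2 symbol, 0 ε)
  0·0·0|0·0 — 9 transitions (5 symbol, 4 ε)

9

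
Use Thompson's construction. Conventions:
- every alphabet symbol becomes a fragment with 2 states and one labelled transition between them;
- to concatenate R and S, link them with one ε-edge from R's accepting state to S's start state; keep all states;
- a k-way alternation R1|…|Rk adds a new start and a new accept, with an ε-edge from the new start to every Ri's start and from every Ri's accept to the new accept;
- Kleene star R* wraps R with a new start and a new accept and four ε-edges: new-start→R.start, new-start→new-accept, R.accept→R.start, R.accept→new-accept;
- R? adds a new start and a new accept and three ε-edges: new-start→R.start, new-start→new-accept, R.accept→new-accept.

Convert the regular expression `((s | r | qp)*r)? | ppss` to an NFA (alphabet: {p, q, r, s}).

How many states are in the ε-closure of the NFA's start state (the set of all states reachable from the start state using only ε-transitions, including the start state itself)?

Let C(F) = |ε-closure(F.start)| within fragment F, and note whether F accepts ε. Symbol fragments have C = 1 and do not accept ε. Then:
  qp : same as the first factor's closure: C = 1
  s | r | qp : C = 1 + 1 + 1 + 1 = 4 (the new accept is not ε-reachable since no branch accepts ε)
  (s | r | qp)* : new start has ε-edges to the inner start and to the new accept, so C = 2 + 4 = 6
  (s | r | qp)*r : the left operand accepts ε, so the closure extends into the next operand (via the concat ε-link); C = 6 + 1 = 7
  ((s | r | qp)*r)? : C = 1 (new start) + 7 (body) + 1 (new accept, via ε) = 9
  ppss : same as the first factor's closure: C = 1
  ((s | r | qp)*r)? | ppss : new start ε-reaches every alternative's start; at least one alternative accepts ε, so the union's new accept is reached too: C = 1 + 9 + 1 + 1 = 12

12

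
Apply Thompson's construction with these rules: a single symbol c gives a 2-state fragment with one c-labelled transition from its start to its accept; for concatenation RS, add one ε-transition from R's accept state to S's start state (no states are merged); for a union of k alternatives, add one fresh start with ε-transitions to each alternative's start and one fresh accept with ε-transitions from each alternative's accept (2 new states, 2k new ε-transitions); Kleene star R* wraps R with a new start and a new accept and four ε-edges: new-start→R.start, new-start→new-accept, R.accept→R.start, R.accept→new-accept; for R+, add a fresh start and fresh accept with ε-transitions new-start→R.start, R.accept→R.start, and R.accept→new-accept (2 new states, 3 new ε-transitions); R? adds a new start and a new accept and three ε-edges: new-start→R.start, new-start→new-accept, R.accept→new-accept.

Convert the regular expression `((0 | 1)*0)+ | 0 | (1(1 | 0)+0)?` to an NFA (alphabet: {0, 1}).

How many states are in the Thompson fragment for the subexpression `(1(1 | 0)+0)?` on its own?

Fragment for `(1(1 | 0)+0)?`:
Each of the 4 symbol leaves contributes a 2-state fragment.
  1 | 0 → 6 states
  (1 | 0)+ → 8 states
  1(1 | 0)+0 → 12 states
  (1(1 | 0)+0)? → 14 states

14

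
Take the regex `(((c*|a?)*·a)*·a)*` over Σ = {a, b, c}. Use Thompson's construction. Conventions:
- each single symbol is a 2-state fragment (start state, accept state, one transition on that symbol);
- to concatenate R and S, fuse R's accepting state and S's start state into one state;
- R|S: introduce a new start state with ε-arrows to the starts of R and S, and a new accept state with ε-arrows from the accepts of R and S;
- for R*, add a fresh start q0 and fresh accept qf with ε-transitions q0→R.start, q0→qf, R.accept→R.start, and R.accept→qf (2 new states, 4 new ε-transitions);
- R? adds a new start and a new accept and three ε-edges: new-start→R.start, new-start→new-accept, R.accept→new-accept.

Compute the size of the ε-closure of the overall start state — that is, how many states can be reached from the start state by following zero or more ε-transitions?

Compute the ε-closure size of each fragment's start state recursively; a symbol fragment's start has no outgoing ε-edge, so its closure is just itself (size 1).
  c* : C = 1 (new start) + 1 (body) + 1 (new accept) = 3
  a? : C = 1 (new start) + 1 (body) + 1 (new accept, via ε) = 3
  c*|a? : C = 1 (new start) + (3 + 3) + 1 (new accept, since some branch ε-reaches its own accept) = 8
  (c*|a?)* : new start has ε-edges to the inner start and to the new accept, so C = 2 + 8 = 10
  (c*|a?)*·a : the left operand accepts ε, so the closure extends into the next operand (the shared merged state is already counted); C = 10 + (1−1) = 10
  ((c*|a?)*·a)* : the star's fresh start ε-reaches both the body's start and the fresh accept: C = 2 + 10 = 12
  ((c*|a?)*·a)*·a : the left operand accepts ε, so the closure extends into the next operand (the shared merged state is already counted); C = 12 + (1−1) = 12
  (((c*|a?)*·a)*·a)* : C = 1 (new start) + 12 (body) + 1 (new accept) = 14

14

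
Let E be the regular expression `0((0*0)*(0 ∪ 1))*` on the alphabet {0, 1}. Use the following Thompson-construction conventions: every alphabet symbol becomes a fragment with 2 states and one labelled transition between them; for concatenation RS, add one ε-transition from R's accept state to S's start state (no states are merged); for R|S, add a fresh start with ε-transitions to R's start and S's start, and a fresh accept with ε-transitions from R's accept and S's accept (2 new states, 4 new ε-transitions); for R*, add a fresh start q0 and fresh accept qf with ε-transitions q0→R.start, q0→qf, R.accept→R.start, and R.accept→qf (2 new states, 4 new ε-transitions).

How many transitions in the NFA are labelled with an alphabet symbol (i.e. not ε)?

By structural recursion:
Each of the 5 symbol leaves contributes exactly 1 symbol transition.
  0* = 1 symbol transition
  0*0 = 2 symbol transitions
  (0*0)* = 2 symbol transitions
  0 ∪ 1 = 2 symbol transitions
  (0*0)*(0 ∪ 1) = 4 symbol transitions
  ((0*0)*(0 ∪ 1))* = 4 symbol transitions
  0((0*0)*(0 ∪ 1))* = 5 symbol transitions

5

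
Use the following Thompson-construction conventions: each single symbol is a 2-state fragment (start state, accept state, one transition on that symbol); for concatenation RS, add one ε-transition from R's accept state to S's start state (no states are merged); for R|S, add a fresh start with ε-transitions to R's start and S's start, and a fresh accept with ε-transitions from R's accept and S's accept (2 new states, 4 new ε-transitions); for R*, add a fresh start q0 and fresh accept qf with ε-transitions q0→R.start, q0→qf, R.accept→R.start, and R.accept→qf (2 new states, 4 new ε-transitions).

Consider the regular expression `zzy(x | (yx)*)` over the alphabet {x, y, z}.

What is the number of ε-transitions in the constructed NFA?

Recursing over subexpressions:
Each of the 6 symbol leaves contributes 0 ε-transitions.
  yx : 1 ε-transition
  (yx)* : 5 ε-transitions
  x | (yx)* : 9 ε-transitions
  zzy(x | (yx)*) : 12 ε-transitions

12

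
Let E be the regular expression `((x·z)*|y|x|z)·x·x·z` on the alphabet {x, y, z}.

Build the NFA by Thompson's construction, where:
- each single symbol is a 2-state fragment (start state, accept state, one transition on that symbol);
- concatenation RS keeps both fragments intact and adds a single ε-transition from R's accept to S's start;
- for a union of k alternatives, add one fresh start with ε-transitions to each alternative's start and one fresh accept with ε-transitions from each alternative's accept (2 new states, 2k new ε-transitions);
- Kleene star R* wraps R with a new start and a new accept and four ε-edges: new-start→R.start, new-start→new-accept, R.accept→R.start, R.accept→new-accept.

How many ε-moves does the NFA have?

16

Building bottom-up:
Each of the 8 symbol leaves contributes 0 ε-transitions.
  x·z — 1 ε-transition
  (x·z)* — 5 ε-transitions
  (x·z)*|y|x|z — 13 ε-transitions
  ((x·z)*|y|x|z)·x·x·z — 16 ε-transitions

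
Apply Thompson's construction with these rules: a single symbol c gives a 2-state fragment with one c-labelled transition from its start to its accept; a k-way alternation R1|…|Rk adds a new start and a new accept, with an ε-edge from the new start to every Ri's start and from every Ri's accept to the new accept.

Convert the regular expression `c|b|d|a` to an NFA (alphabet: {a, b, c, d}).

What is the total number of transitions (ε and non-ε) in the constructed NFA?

Recursing over subexpressions:
Each of the 4 symbol leaves contributes 1 transition (1 symbol, 0 ε).
  c|b|d|a — 12 transitions (4 symbol, 8 ε)

12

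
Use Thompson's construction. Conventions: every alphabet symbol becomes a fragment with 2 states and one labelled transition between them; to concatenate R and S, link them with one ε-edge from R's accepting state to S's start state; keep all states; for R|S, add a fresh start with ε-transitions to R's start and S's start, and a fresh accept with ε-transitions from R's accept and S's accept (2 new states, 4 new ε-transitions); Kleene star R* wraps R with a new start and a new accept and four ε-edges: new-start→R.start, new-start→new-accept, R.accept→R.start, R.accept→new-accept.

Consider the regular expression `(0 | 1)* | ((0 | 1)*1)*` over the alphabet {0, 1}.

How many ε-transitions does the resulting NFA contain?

25

Per subexpression:
Each of the 5 symbol leaves contributes 0 ε-transitions.
  0 | 1 — 4 ε-transitions
  (0 | 1)* — 8 ε-transitions
  0 | 1 — 4 ε-transitions
  (0 | 1)* — 8 ε-transitions
  (0 | 1)*1 — 9 ε-transitions
  ((0 | 1)*1)* — 13 ε-transitions
  (0 | 1)* | ((0 | 1)*1)* — 25 ε-transitions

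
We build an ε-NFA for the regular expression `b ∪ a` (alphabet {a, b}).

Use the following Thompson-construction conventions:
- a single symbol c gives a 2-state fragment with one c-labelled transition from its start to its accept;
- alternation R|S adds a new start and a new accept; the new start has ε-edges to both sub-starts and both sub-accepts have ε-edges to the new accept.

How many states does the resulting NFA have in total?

6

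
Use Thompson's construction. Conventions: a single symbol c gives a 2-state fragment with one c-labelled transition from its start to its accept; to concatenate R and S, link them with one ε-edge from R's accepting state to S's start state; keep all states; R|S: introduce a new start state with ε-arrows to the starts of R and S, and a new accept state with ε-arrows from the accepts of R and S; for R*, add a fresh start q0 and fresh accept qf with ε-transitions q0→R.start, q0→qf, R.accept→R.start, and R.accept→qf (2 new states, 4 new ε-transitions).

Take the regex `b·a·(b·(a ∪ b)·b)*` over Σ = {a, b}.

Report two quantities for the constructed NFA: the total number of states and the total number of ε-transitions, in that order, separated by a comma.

Per subexpression:
Each of the 6 symbol leaves contributes 2 states and 0 ε-transitions.
  a ∪ b = 6 states, 4 ε-transitions
  b·(a ∪ b)·b = 10 states, 6 ε-transitions
  (b·(a ∪ b)·b)* = 12 states, 10 ε-transitions
  b·a·(b·(a ∪ b)·b)* = 16 states, 12 ε-transitions

16, 12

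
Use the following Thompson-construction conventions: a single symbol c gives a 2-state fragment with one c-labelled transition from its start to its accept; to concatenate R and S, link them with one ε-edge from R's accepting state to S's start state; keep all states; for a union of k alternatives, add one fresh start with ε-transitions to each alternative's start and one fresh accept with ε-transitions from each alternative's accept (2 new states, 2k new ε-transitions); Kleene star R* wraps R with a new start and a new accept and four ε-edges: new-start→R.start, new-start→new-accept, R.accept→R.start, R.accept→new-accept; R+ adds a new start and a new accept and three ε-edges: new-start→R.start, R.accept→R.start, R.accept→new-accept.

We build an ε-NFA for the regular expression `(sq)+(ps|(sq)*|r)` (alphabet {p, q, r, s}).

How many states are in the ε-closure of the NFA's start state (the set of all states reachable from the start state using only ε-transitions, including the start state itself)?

2

Let C(F) = |ε-closure(F.start)| within fragment F, and note whether F accepts ε. Symbol fragments have C = 1 and do not accept ε. Then:
  sq → same as the first factor's closure: |closure| = 1
  (sq)+ → new start ε-reaches only the body's start; the new accept needs a symbol first: |closure| = 1 + 1 = 2
  ps → |closure| equals the left operand's closure size = 1 (its accept is not ε-reachable, so the closure stops there)
  sq → |closure| equals the left operand's closure size = 1 (its accept is not ε-reachable, so the closure stops there)
  (sq)* → |closure| = 1 (new start) + 1 (body) + 1 (new accept) = 3
  ps|(sq)*|r → new start ε-reaches every alternative's start; at least one alternative accepts ε, so the union's new accept is reached too: |closure| = 1 + 1 + 3 + 1 + 1 = 7
  (sq)+(ps|(sq)*|r) → |closure| equals the left operand's closure size = 2 (its accept is not ε-reachable, so the closure stops there)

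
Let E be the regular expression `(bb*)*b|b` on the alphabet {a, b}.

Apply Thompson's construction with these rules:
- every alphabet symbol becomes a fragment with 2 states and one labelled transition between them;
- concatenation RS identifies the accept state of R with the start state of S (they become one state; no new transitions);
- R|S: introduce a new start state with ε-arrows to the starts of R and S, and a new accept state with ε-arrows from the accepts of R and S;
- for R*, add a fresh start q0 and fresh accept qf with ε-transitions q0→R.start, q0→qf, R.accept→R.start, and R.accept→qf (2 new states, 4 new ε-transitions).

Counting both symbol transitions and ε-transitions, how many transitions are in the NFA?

16

Building bottom-up:
Each of the 4 symbol leaves contributes 1 transition (1 symbol, 0 ε).
  b* → 5 transitions (1 symbol, 4 ε)
  bb* → 6 transitions (2 symbol, 4 ε)
  (bb*)* → 10 transitions (2 symbol, 8 ε)
  (bb*)*b → 11 transitions (3 symbol, 8 ε)
  (bb*)*b|b → 16 transitions (4 symbol, 12 ε)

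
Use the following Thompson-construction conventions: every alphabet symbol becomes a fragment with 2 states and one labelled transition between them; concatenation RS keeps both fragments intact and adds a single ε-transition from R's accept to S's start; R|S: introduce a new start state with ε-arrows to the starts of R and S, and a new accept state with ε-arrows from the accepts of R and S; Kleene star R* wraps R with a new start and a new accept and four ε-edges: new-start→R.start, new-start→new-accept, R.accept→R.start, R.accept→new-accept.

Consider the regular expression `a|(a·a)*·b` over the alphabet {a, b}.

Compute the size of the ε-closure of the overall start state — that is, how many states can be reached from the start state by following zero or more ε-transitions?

Work bottom-up. For each fragment F, track |ε-closure(F.start)| and whether F's accept lies in that closure (i.e. whether F accepts ε). A single-symbol fragment has closure size 1 and does not accept ε.
  a·a — same as the first factor's closure: C = 1
  (a·a)* — the star's fresh start ε-reaches both the body's start and the fresh accept: C = 2 + 1 = 3
  (a·a)*·b — the left operand accepts ε, so the closure extends into the next operand (via the concat ε-link); C = 3 + 1 = 4
  a|(a·a)*·b — new start ε-reaches every alternative's start; none of them accept ε, so the new accept is not reached: C = 1 + 1 + 4 = 6

6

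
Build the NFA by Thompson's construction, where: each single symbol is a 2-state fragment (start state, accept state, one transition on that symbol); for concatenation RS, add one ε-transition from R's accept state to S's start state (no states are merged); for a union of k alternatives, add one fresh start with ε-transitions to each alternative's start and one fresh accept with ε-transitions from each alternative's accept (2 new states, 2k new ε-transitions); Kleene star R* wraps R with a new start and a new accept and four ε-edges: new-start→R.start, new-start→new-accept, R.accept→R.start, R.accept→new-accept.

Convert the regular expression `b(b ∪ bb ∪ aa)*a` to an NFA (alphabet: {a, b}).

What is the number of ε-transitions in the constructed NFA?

Recursing over subexpressions:
Each of the 7 symbol leaves contributes 0 ε-transitions.
  bb → 1 ε-transition
  aa → 1 ε-transition
  b ∪ bb ∪ aa → 8 ε-transitions
  (b ∪ bb ∪ aa)* → 12 ε-transitions
  b(b ∪ bb ∪ aa)*a → 14 ε-transitions

14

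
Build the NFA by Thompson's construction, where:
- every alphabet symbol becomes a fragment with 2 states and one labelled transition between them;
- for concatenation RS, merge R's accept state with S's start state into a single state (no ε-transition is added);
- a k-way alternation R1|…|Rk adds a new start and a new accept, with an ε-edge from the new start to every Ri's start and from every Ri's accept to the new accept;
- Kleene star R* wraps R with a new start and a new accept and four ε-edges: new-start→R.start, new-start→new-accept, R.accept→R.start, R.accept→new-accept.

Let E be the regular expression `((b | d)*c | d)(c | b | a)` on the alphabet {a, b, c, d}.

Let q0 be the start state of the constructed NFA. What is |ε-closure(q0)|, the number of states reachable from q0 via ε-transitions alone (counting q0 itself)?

Compute the ε-closure size of each fragment's start state recursively; a symbol fragment's start has no outgoing ε-edge, so its closure is just itself (size 1).
  b | d — C = 1 + 1 + 1 = 3 (the new accept is not ε-reachable since no branch accepts ε)
  (b | d)* — C = 1 (new start) + 3 (body) + 1 (new accept) = 5
  (b | d)*c — C = 5 + (1−1) = 5 (closure spills across the concat boundary because the left factor accepts ε)
  (b | d)*c | d — new start ε-reaches every alternative's start; none of them accept ε, so the new accept is not reached: C = 1 + 5 + 1 = 7
  c | b | a — C = 1 + 1 + 1 + 1 = 4 (the new accept is not ε-reachable since no branch accepts ε)
  ((b | d)*c | d)(c | b | a) — same as the first factor's closure: C = 7

7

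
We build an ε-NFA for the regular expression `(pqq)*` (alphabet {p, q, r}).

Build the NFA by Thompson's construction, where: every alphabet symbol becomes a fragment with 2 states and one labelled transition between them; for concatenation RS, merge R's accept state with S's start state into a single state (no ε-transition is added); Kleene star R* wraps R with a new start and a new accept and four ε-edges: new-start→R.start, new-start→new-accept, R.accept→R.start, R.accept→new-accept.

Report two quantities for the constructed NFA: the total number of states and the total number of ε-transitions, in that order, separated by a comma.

6, 4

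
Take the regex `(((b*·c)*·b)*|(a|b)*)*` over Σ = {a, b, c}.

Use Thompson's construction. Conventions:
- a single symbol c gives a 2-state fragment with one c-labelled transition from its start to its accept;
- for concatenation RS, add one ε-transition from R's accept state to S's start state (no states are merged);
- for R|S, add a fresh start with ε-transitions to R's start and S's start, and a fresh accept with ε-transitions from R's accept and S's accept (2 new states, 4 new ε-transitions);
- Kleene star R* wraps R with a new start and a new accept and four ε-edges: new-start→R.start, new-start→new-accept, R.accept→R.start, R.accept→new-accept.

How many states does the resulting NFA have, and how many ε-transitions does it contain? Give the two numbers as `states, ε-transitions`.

24, 30

By structural recursion:
Each of the 5 symbol leaves contributes 2 states and 0 ε-transitions.
  b* — 4 states, 4 ε-transitions
  b*·c — 6 states, 5 ε-transitions
  (b*·c)* — 8 states, 9 ε-transitions
  (b*·c)*·b — 10 states, 10 ε-transitions
  ((b*·c)*·b)* — 12 states, 14 ε-transitions
  a|b — 6 states, 4 ε-transitions
  (a|b)* — 8 states, 8 ε-transitions
  ((b*·c)*·b)*|(a|b)* — 22 states, 26 ε-transitions
  (((b*·c)*·b)*|(a|b)*)* — 24 states, 30 ε-transitions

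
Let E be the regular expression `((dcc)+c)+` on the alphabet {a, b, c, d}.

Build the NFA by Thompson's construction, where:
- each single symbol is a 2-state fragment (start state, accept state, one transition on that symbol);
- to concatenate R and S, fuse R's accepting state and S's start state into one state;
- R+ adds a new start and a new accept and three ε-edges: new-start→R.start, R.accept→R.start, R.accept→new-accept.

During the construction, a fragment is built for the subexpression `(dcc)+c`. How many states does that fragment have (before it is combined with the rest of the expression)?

7

Fragment for `(dcc)+c`:
Each of the 4 symbol leaves contributes a 2-state fragment.
  dcc → 4 states
  (dcc)+ → 6 states
  (dcc)+c → 7 states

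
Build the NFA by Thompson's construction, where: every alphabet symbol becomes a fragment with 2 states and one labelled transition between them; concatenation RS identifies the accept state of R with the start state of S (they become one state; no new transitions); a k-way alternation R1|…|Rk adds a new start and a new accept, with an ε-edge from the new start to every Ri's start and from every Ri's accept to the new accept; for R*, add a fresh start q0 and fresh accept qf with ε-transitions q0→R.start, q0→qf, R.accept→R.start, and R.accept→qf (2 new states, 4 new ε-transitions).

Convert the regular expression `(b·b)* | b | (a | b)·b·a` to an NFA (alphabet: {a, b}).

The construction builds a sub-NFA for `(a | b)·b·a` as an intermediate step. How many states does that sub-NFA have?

Fragment for `(a | b)·b·a`:
Each of the 4 symbol leaves contributes a 2-state fragment.
  a | b : 6 states
  (a | b)·b·a : 8 states

8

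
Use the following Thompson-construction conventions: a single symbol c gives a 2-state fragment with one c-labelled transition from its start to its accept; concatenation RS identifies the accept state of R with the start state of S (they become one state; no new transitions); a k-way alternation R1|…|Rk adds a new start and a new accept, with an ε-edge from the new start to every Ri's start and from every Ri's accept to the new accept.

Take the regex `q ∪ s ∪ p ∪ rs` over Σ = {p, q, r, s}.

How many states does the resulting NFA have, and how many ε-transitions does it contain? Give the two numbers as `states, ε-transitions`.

11, 8

Bottom-up over the parse tree:
Each of the 5 symbol leaves contributes 2 states and 0 ε-transitions.
  rs — 3 states, 0 ε-transitions
  q ∪ s ∪ p ∪ rs — 11 states, 8 ε-transitions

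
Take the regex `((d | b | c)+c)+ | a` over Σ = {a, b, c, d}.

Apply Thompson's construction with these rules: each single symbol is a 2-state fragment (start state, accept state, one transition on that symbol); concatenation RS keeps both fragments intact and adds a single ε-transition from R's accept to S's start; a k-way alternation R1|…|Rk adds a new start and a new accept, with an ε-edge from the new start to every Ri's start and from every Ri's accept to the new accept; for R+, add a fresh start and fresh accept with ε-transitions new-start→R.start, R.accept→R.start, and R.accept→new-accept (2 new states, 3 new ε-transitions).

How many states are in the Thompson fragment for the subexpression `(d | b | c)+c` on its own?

Fragment for `(d | b | c)+c`:
Each of the 4 symbol leaves contributes a 2-state fragment.
  d | b | c : 8 states
  (d | b | c)+ : 10 states
  (d | b | c)+c : 12 states

12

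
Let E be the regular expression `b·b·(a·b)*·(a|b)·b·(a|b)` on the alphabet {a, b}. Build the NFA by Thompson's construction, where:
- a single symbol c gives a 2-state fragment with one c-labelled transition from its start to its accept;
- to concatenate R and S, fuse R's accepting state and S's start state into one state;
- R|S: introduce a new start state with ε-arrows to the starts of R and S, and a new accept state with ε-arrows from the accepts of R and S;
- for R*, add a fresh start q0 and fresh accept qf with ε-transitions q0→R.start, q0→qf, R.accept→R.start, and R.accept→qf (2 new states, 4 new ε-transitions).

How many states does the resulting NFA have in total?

18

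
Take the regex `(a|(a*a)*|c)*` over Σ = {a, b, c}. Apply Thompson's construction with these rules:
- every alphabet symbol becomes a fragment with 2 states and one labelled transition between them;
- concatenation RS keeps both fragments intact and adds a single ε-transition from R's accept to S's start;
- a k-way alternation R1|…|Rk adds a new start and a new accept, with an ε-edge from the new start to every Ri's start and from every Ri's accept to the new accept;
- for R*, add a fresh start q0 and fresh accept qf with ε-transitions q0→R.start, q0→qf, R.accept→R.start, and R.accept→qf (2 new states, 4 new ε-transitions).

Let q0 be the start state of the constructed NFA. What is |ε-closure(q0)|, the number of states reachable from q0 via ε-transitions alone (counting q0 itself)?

12

Let C(F) = |ε-closure(F.start)| within fragment F, and note whether F accepts ε. Symbol fragments have C = 1 and do not accept ε. Then:
  a* : new start has ε-edges to the inner start and to the new accept, so |closure| = 2 + 1 = 3
  a*a : the left operand accepts ε, so the closure extends into the next operand (via the concat ε-link); |closure| = 3 + 1 = 4
  (a*a)* : new start has ε-edges to the inner start and to the new accept, so |closure| = 2 + 4 = 6
  a|(a*a)*|c : |closure| = 1 (new start) + (1 + 6 + 1) + 1 (new accept, since some branch ε-reaches its own accept) = 10
  (a|(a*a)*|c)* : |closure| = 1 (new start) + 10 (body) + 1 (new accept) = 12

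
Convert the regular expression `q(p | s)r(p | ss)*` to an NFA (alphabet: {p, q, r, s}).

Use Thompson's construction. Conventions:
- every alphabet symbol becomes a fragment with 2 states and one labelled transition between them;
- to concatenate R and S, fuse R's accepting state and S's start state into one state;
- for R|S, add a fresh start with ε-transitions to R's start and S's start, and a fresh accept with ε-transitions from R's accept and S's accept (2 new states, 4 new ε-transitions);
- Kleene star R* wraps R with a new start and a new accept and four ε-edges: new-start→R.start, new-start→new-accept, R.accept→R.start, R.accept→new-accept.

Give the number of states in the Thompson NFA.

16

Bottom-up over the parse tree:
Each of the 7 symbol leaves contributes a 2-state fragment.
  p | s — 6 states
  ss — 3 states
  p | ss — 7 states
  (p | ss)* — 9 states
  q(p | s)r(p | ss)* — 16 states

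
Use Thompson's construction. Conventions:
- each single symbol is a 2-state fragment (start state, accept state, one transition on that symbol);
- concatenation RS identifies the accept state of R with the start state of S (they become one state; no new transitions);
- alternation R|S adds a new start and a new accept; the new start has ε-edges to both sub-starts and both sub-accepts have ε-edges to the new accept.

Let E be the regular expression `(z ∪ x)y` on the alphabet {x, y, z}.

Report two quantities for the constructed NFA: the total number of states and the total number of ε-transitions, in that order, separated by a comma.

7, 4

Building bottom-up:
Each of the 3 symbol leaves contributes 2 states and 0 ε-transitions.
  z ∪ x : 6 states, 4 ε-transitions
  (z ∪ x)y : 7 states, 4 ε-transitions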